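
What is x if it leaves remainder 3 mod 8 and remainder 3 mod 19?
3

Using Chinese Remainder Theorem:
M = 8 × 19 = 152
M1 = 19, M2 = 8
y1 = 19^(-1) mod 8 = 3
y2 = 8^(-1) mod 19 = 12
x = (3×19×3 + 3×8×12) mod 152 = 3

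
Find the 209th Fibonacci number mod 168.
85

Matrix identity: Q^n = [[F_(n+1), F_n], [F_n, F_(n-1)]] with Q = [[1,1],[1,0]].
n = 209 = 11010001₂. Square-and-multiply, entries mod 168:
Q^1 = [[1,1],[1,0]]
Q^3 = (Q^1)²·Q = [[3,2],[2,1]]
Q^6 = (Q^3)² = [[13,8],[8,5]]
Q^13 = (Q^6)²·Q = [[41,65],[65,144]]
Q^26 = (Q^13)² = [[26,97],[97,97]]
Q^52 = (Q^26)² = [[5,3],[3,2]]
Q^104 = (Q^52)² = [[34,21],[21,13]]
Q^209 = (Q^104)²·Q = [[64,85],[85,147]]
F_209 mod 168 = Q^209[0][1] = 85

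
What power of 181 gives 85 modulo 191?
42

Baby-step giant-step with step n = ⌈√191⌉ = 14.
Baby steps 181^j mod 191 (j:value) for j=0..13: 0:1, 1:181, 2:100, 3:146, 4:68, 5:84, 6:115, 7:187, 8:40, 9:173, 10:180, 11:110, 12:46, 13:113.
Giant-step multiplier: 181^(-14) ≡ 181^(190-14) = 181^176 ≡ 12 (mod 191).
Giant steps γ_i = 85·12^i mod 191: γ_0=85, γ_1=65, γ_2=16, γ_3=1 (in table at j=0).
x = i·n + j = 3·14 + 0 = 42.
Check: 181^42 ≡ 85 (mod 191).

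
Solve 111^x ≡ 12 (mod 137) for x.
123

Baby-step giant-step with step n = ⌈√137⌉ = 12.
Baby steps 111^j mod 137 (j:value) for j=0..11: 0:1, 1:111, 2:128, 3:97, 4:81, 5:86, 6:93, 7:48, 8:122, 9:116, 10:135, 11:52.
Giant-step multiplier: 111^(-12) ≡ 111^(136-12) = 111^124 ≡ 99 (mod 137).
Giant steps γ_i = 12·99^i mod 137: γ_0=12, γ_1=92, γ_2=66, γ_3=95, γ_4=89, γ_5=43, γ_6=10, γ_7=31, γ_8=55, γ_9=102, γ_10=97 (in table at j=3).
x = i·n + j = 10·12 + 3 = 123.
Check: 111^123 ≡ 12 (mod 137).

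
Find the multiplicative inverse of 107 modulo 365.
58

gcd(107, 365) = 1, so the inverse exists.
Extended Euclidean algorithm on (365, 107):
365 = 3 × 107 + 44  ⟹  44 = (1)·365 + (-3)·107
107 = 2 × 44 + 19  ⟹  19 = (-2)·365 + (7)·107
44 = 2 × 19 + 6  ⟹  6 = (5)·365 + (-17)·107
19 = 3 × 6 + 1  ⟹  1 = (-17)·365 + (58)·107
So (58)·107 ≡ 1 (mod 365), i.e. 107^(-1) ≡ 58 (mod 365).
Check: 107 × 58 = 6206 ≡ 1 (mod 365)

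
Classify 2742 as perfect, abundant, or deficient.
abundant

Proper divisors of 2742: sum = 1 + 2 + 3 + 6 + 457 + 914 + 1371 = 2754
Since 2754 > 2742, 2742 is abundant.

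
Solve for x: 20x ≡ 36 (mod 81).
x ≡ 18 (mod 81)

gcd(20, 81) = 1, which divides 36, so solutions exist.
Find 20^(-1) mod 81 by the extended Euclidean algorithm:
81 = 4 × 20 + 1  ⟹  1 = (1)·81 + (-4)·20
So (-4)·20 ≡ 1 (mod 81), i.e. 20^(-1) ≡ -4 ≡ 77 (mod 81).
x ≡ 77 × 36 = 2772 ≡ 18 (mod 81).
Check: 20 × 18 = 360 ≡ 36 (mod 81).
Unique solution: x ≡ 18 (mod 81)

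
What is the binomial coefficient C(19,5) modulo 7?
1

Using Lucas' theorem:
Write n=19 and k=5 in base 7:
n in base 7: [2, 5]
k in base 7: [0, 5]
C(19,5) mod 7 = ∏ C(n_i, k_i) mod 7
Digit binomials (mod 7): C(2,0) = 1; C(5,5) = 1
Product: 1 × 1 = 1 ≡ 1 (mod 7)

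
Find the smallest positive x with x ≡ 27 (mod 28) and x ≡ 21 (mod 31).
83

Using Chinese Remainder Theorem:
M = 28 × 31 = 868
M1 = 31, M2 = 28
y1 = 31^(-1) mod 28 = 19
y2 = 28^(-1) mod 31 = 10
x = (27×31×19 + 21×28×10) mod 868 = 83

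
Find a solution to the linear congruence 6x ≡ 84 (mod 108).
x ≡ 14 (mod 18)

gcd(6, 108) = 6, which divides 84, so solutions exist.
Divide through by 6: x ≡ 14 (mod 18).
The coefficient of x is now 1, so x ≡ 14 (mod 18).
Check: 6 × 14 = 84 ≡ 84 (mod 108).
x ≡ 14 (mod 18), giving 6 solutions mod 108.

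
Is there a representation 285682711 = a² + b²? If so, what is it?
Not possible

Factorization: 285682711 = 41 × 191^3
By Fermat: n is sum of two squares iff every prime p ≡ 3 (mod 4) appears to even power.
Prime(s) ≡ 3 (mod 4) with odd exponent: [(191, 3)]
Therefore 285682711 cannot be expressed as a² + b².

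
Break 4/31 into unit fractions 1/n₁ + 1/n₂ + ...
1/8 + 1/248

Greedy algorithm:
4/31: ceiling(31/4) = 8, use 1/8
1/248: ceiling(248/1) = 248, use 1/248
Result: 4/31 = 1/8 + 1/248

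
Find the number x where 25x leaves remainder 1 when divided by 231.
37

gcd(25, 231) = 1, so the inverse exists.
Extended Euclidean algorithm on (231, 25):
231 = 9 × 25 + 6  ⟹  6 = (1)·231 + (-9)·25
25 = 4 × 6 + 1  ⟹  1 = (-4)·231 + (37)·25
So (37)·25 ≡ 1 (mod 231), i.e. 25^(-1) ≡ 37 (mod 231).
Check: 25 × 37 = 925 ≡ 1 (mod 231)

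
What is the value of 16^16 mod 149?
102

Repeated squaring. Binary of 16 = 10000.
16^1 ≡ 16 (mod 149); 16^2 ≡ 107 (mod 149); 16^4 ≡ 125 (mod 149); 16^8 ≡ 129 (mod 149); 16^16 ≡ 102 (mod 149)
16^16 = 16^16 ≡ 102 (mod 149)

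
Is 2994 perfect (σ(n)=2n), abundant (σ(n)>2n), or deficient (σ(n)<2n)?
abundant

Proper divisors of 2994: sum = 1 + 2 + 3 + 6 + 499 + 998 + 1497 = 3006
Since 3006 > 2994, 2994 is abundant.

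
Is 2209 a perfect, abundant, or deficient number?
deficient

Proper divisors of 2209: sum = 1 + 47 = 48
Since 48 < 2209, 2209 is deficient.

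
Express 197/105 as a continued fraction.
[1; 1, 7, 13]

Euclidean algorithm steps:
197 = 1 × 105 + 92
105 = 1 × 92 + 13
92 = 7 × 13 + 1
13 = 13 × 1 + 0
Continued fraction: [1; 1, 7, 13]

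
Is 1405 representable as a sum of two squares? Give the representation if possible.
6² + 37² (a=6, b=37)

Factorization: 1405 = 5 × 281
By Fermat: n is sum of two squares iff every prime p ≡ 3 (mod 4) appears to even power.
All primes ≡ 3 (mod 4) appear to even power.
Search a = 0, 1, 2, … for 1405 - a² a perfect square: first hit at a = 6: 1405 - 36 = 1369 = 37².
1405 = 6² + 37² = 36 + 1369 ✓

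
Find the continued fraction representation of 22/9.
[2; 2, 4]

Euclidean algorithm steps:
22 = 2 × 9 + 4
9 = 2 × 4 + 1
4 = 4 × 1 + 0
Continued fraction: [2; 2, 4]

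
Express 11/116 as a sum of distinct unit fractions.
1/11 + 1/256 + 1/81664

Greedy algorithm:
11/116: ceiling(116/11) = 11, use 1/11
5/1276: ceiling(1276/5) = 256, use 1/256
1/81664: ceiling(81664/1) = 81664, use 1/81664
Result: 11/116 = 1/11 + 1/256 + 1/81664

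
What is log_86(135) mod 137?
2

Baby-step giant-step with step n = ⌈√137⌉ = 12.
Baby steps 86^j mod 137 (j:value) for j=0..11: 0:1, 1:86, 2:135, 3:102, 4:4, 5:70, 6:129, 7:134, 8:16, 9:6, 10:105, 11:125.
h = 135 is already in the table at j=2, so x = 2.
Check: 86^2 ≡ 135 (mod 137).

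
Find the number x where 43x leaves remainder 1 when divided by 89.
29

gcd(43, 89) = 1, so the inverse exists.
Extended Euclidean algorithm on (89, 43):
89 = 2 × 43 + 3  ⟹  3 = (1)·89 + (-2)·43
43 = 14 × 3 + 1  ⟹  1 = (-14)·89 + (29)·43
So (29)·43 ≡ 1 (mod 89), i.e. 43^(-1) ≡ 29 (mod 89).
Check: 43 × 29 = 1247 ≡ 1 (mod 89)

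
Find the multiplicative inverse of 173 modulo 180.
77

gcd(173, 180) = 1, so the inverse exists.
Extended Euclidean algorithm on (180, 173):
180 = 1 × 173 + 7  ⟹  7 = (1)·180 + (-1)·173
173 = 24 × 7 + 5  ⟹  5 = (-24)·180 + (25)·173
7 = 1 × 5 + 2  ⟹  2 = (25)·180 + (-26)·173
5 = 2 × 2 + 1  ⟹  1 = (-74)·180 + (77)·173
So (77)·173 ≡ 1 (mod 180), i.e. 173^(-1) ≡ 77 (mod 180).
Check: 173 × 77 = 13321 ≡ 1 (mod 180)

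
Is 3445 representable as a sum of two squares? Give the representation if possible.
9² + 58² (a=9, b=58)

Factorization: 3445 = 5 × 13 × 53
By Fermat: n is sum of two squares iff every prime p ≡ 3 (mod 4) appears to even power.
All primes ≡ 3 (mod 4) appear to even power.
Search a = 0, 1, 2, … for 3445 - a² a perfect square: first hit at a = 9: 3445 - 81 = 3364 = 58².
3445 = 9² + 58² = 81 + 3364 ✓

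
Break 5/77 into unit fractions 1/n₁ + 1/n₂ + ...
1/16 + 1/411 + 1/506352

Greedy algorithm:
5/77: ceiling(77/5) = 16, use 1/16
3/1232: ceiling(1232/3) = 411, use 1/411
1/506352: ceiling(506352/1) = 506352, use 1/506352
Result: 5/77 = 1/16 + 1/411 + 1/506352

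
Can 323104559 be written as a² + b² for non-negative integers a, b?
Not possible

Factorization: 323104559 = 41 × 199^3
By Fermat: n is sum of two squares iff every prime p ≡ 3 (mod 4) appears to even power.
Prime(s) ≡ 3 (mod 4) with odd exponent: [(199, 3)]
Therefore 323104559 cannot be expressed as a² + b².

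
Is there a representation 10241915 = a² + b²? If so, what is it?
Not possible

Factorization: 10241915 = 5 × 127^3
By Fermat: n is sum of two squares iff every prime p ≡ 3 (mod 4) appears to even power.
Prime(s) ≡ 3 (mod 4) with odd exponent: [(127, 3)]
Therefore 10241915 cannot be expressed as a² + b².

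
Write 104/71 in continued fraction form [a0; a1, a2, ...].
[1; 2, 6, 1, 1, 2]

Euclidean algorithm steps:
104 = 1 × 71 + 33
71 = 2 × 33 + 5
33 = 6 × 5 + 3
5 = 1 × 3 + 2
3 = 1 × 2 + 1
2 = 2 × 1 + 0
Continued fraction: [1; 2, 6, 1, 1, 2]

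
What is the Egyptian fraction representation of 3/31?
1/11 + 1/171 + 1/58311

Greedy algorithm:
3/31: ceiling(31/3) = 11, use 1/11
2/341: ceiling(341/2) = 171, use 1/171
1/58311: ceiling(58311/1) = 58311, use 1/58311
Result: 3/31 = 1/11 + 1/171 + 1/58311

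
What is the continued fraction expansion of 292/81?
[3; 1, 1, 1, 1, 7, 2]

Euclidean algorithm steps:
292 = 3 × 81 + 49
81 = 1 × 49 + 32
49 = 1 × 32 + 17
32 = 1 × 17 + 15
17 = 1 × 15 + 2
15 = 7 × 2 + 1
2 = 2 × 1 + 0
Continued fraction: [3; 1, 1, 1, 1, 7, 2]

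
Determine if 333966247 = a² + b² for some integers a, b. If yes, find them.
Not possible

Factorization: 333966247 = 97 × 151^3
By Fermat: n is sum of two squares iff every prime p ≡ 3 (mod 4) appears to even power.
Prime(s) ≡ 3 (mod 4) with odd exponent: [(151, 3)]
Therefore 333966247 cannot be expressed as a² + b².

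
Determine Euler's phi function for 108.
36

108 = 2^2 × 3^3
φ(n) = n × ∏(1 - 1/p) for each prime p dividing n
φ(108) = 108 × (1 - 1/2) × (1 - 1/3) = 36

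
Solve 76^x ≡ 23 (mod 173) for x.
148

Baby-step giant-step with step n = ⌈√173⌉ = 14.
Baby steps 76^j mod 173 (j:value) for j=0..13: 0:1, 1:76, 2:67, 3:75, 4:164, 5:8, 6:89, 7:17, 8:81, 9:101, 10:64, 11:20, 12:136, 13:129.
Giant-step multiplier: 76^(-14) ≡ 76^(172-14) = 76^158 ≡ 88 (mod 173).
Giant steps γ_i = 23·88^i mod 173: γ_0=23, γ_1=121, γ_2=95, γ_3=56, γ_4=84, γ_5=126, γ_6=16, γ_7=24, γ_8=36, γ_9=54, γ_10=81 (in table at j=8).
x = i·n + j = 10·14 + 8 = 148.
Check: 76^148 ≡ 23 (mod 173).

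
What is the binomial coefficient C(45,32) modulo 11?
0

Using Lucas' theorem:
Write n=45 and k=32 in base 11:
n in base 11: [4, 1]
k in base 11: [2, 10]
C(45,32) mod 11 = ∏ C(n_i, k_i) mod 11
Digit binomials (mod 11): C(4,2) = 6; C(1,10) = 0 (k_i > n_i)
Product: 6 × 0 = 0 ≡ 0 (mod 11)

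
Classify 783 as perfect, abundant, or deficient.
deficient

Proper divisors of 783: sum = 1 + 3 + 9 + 27 + 29 + 87 + 261 = 417
Since 417 < 783, 783 is deficient.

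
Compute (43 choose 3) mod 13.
4

Using Lucas' theorem:
Write n=43 and k=3 in base 13:
n in base 13: [3, 4]
k in base 13: [0, 3]
C(43,3) mod 13 = ∏ C(n_i, k_i) mod 13
Digit binomials (mod 13): C(3,0) = 1; C(4,3) = 4
Product: 1 × 4 = 4 ≡ 4 (mod 13)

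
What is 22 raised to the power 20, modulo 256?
0

Repeated squaring. Binary of 20 = 10100.
22^1 ≡ 22 (mod 256); 22^2 ≡ 228 (mod 256); 22^4 ≡ 16 (mod 256); 22^8 ≡ 0 (mod 256); 22^16 ≡ 0 (mod 256)
22^20 = 22^4 × 22^16 ≡ 0 (mod 256)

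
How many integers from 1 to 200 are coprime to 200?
80

200 = 2^3 × 5^2
φ(n) = n × ∏(1 - 1/p) for each prime p dividing n
φ(200) = 200 × (1 - 1/2) × (1 - 1/5) = 80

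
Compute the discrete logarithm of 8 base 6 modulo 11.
7

Baby-step giant-step with step n = ⌈√11⌉ = 4.
Baby steps 6^j mod 11 (j:value) for j=0..3: 0:1, 1:6, 2:3, 3:7.
Giant-step multiplier: 6^(-4) ≡ 6^(10-4) = 6^6 ≡ 5 (mod 11).
Giant steps γ_i = 8·5^i mod 11: γ_0=8, γ_1=7 (in table at j=3).
x = i·n + j = 1·4 + 3 = 7.
Check: 6^7 ≡ 8 (mod 11).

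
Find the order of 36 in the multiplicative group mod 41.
20

41 is prime, so ord(36) divides φ(41) = 40.
Divisors of 40: 1, 2, 4, 5, 8, 10, 20, 40.
Repeated squaring: 36^1 ≡ 36, 36^2 ≡ 25, 36^4 ≡ 10, 36^8 ≡ 18, 36^16 ≡ 37, 36^32 ≡ 16 (mod 41).
Test 36^d mod 41 for each divisor d in increasing order:
36^1 ≡ 36
36^2 ≡ 25
36^4 ≡ 10
36^5 = 36^4·36^1 ≡ 32
36^8 ≡ 18
36^10 = 36^8·36^2 ≡ 40
36^20 = 36^16·36^4 ≡ 1  ← first divisor giving 1
The order is 20.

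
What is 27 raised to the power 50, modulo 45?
9

Repeated squaring. Binary of 50 = 110010.
27^1 ≡ 27 (mod 45); 27^2 ≡ 9 (mod 45); 27^4 ≡ 36 (mod 45); 27^8 ≡ 36 (mod 45); 27^16 ≡ 36 (mod 45); 27^32 ≡ 36 (mod 45)
27^50 = 27^2 × 27^16 × 27^32 ≡ 9 (mod 45)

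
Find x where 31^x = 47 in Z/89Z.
50

Baby-step giant-step with step n = ⌈√89⌉ = 10.
Baby steps 31^j mod 89 (j:value) for j=0..9: 0:1, 1:31, 2:71, 3:65, 4:57, 5:76, 6:42, 7:56, 8:45, 9:60.
Giant-step multiplier: 31^(-10) ≡ 31^(88-10) = 31^78 ≡ 79 (mod 89).
Giant steps γ_i = 47·79^i mod 89: γ_0=47, γ_1=64, γ_2=72, γ_3=81, γ_4=80, γ_5=1 (in table at j=0).
x = i·n + j = 5·10 + 0 = 50.
Check: 31^50 ≡ 47 (mod 89).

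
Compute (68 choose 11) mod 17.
0

Using Lucas' theorem:
Write n=68 and k=11 in base 17:
n in base 17: [4, 0]
k in base 17: [0, 11]
C(68,11) mod 17 = ∏ C(n_i, k_i) mod 17
Digit binomials (mod 17): C(4,0) = 1; C(0,11) = 0 (k_i > n_i)
Product: 1 × 0 = 0 ≡ 0 (mod 17)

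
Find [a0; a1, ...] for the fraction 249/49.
[5; 12, 4]

Euclidean algorithm steps:
249 = 5 × 49 + 4
49 = 12 × 4 + 1
4 = 4 × 1 + 0
Continued fraction: [5; 12, 4]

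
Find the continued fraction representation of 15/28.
[0; 1, 1, 6, 2]

Euclidean algorithm steps:
15 = 0 × 28 + 15
28 = 1 × 15 + 13
15 = 1 × 13 + 2
13 = 6 × 2 + 1
2 = 2 × 1 + 0
Continued fraction: [0; 1, 1, 6, 2]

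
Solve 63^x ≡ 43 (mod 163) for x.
148

Baby-step giant-step with step n = ⌈√163⌉ = 13.
Baby steps 63^j mod 163 (j:value) for j=0..12: 0:1, 1:63, 2:57, 3:5, 4:152, 5:122, 6:25, 7:108, 8:121, 9:125, 10:51, 11:116, 12:136.
Giant-step multiplier: 63^(-13) ≡ 63^(162-13) = 63^149 ≡ 101 (mod 163).
Giant steps γ_i = 43·101^i mod 163: γ_0=43, γ_1=105, γ_2=10, γ_3=32, γ_4=135, γ_5=106, γ_6=111, γ_7=127, γ_8=113, γ_9=3, γ_10=140, γ_11=122 (in table at j=5).
x = i·n + j = 11·13 + 5 = 148.
Check: 63^148 ≡ 43 (mod 163).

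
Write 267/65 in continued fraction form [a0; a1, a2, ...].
[4; 9, 3, 2]

Euclidean algorithm steps:
267 = 4 × 65 + 7
65 = 9 × 7 + 2
7 = 3 × 2 + 1
2 = 2 × 1 + 0
Continued fraction: [4; 9, 3, 2]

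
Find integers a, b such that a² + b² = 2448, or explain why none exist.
12² + 48² (a=12, b=48)

Factorization: 2448 = 2^4 × 3^2 × 17
By Fermat: n is sum of two squares iff every prime p ≡ 3 (mod 4) appears to even power.
All primes ≡ 3 (mod 4) appear to even power.
Search a = 0, 1, 2, … for 2448 - a² a perfect square: first hit at a = 12: 2448 - 144 = 2304 = 48².
2448 = 12² + 48² = 144 + 2304 ✓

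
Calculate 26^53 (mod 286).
130

Repeated squaring. Binary of 53 = 110101.
26^1 ≡ 26 (mod 286); 26^2 ≡ 104 (mod 286); 26^4 ≡ 234 (mod 286); 26^8 ≡ 130 (mod 286); 26^16 ≡ 26 (mod 286); 26^32 ≡ 104 (mod 286)
26^53 = 26^1 × 26^4 × 26^16 × 26^32 ≡ 130 (mod 286)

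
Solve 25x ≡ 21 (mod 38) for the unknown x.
x ≡ 13 (mod 38)

gcd(25, 38) = 1, which divides 21, so solutions exist.
Find 25^(-1) mod 38 by the extended Euclidean algorithm:
38 = 1 × 25 + 13  ⟹  13 = (1)·38 + (-1)·25
25 = 1 × 13 + 12  ⟹  12 = (-1)·38 + (2)·25
13 = 1 × 12 + 1  ⟹  1 = (2)·38 + (-3)·25
So (-3)·25 ≡ 1 (mod 38), i.e. 25^(-1) ≡ -3 ≡ 35 (mod 38).
x ≡ 35 × 21 = 735 ≡ 13 (mod 38).
Check: 25 × 13 = 325 ≡ 21 (mod 38).
Unique solution: x ≡ 13 (mod 38)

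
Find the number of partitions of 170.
274768617130

p(n) counts ways to write n as a sum of positive integers (order ignored).
Euler's pentagonal recurrence: p(k) = p(k-1) + p(k-2) - p(k-5) - p(k-7) + p(k-12) + p(k-15) - ... (offsets j(3j∓1)/2, signs ++--, p(0)=1, p(<0)=0).
DP table for k = 0..169: p(0)=1, p(1)=1, p(2)=2, p(3)=3, p(4)=5, p(5)=7, p(6)=11, p(7)=15, p(8)=22, p(9)=30, p(10)=42, p(11)=56, p(12)=77, p(13)=101, p(14)=135, p(15)=176, p(16)=231, p(17)=297, p(18)=385, p(19)=490, p(20)=627, p(21)=792, p(22)=1002, p(23)=1255, p(24)=1575, p(25)=1958, p(26)=2436, p(27)=3010, p(28)=3718, p(29)=4565, p(30)=5604, p(31)=6842, p(32)=8349, p(33)=10143, p(34)=12310, p(35)=14883, p(36)=17977, p(37)=21637, p(38)=26015, p(39)=31185, p(40)=37338, p(41)=44583, p(42)=53174, p(43)=63261, p(44)=75175, p(45)=89134, p(46)=105558, p(47)=124754, p(48)=147273, p(49)=173525, p(50)=204226, p(51)=239943, p(52)=281589, p(53)=329931, p(54)=386155, p(55)=451276, p(56)=526823, p(57)=614154, p(58)=715220, p(59)=831820, p(60)=966467, p(61)=1121505, p(62)=1300156, p(63)=1505499, p(64)=1741630, p(65)=2012558, p(66)=2323520, p(67)=2679689, p(68)=3087735, p(69)=3554345, p(70)=4087968, p(71)=4697205, p(72)=5392783, p(73)=6185689, p(74)=7089500, p(75)=8118264, p(76)=9289091, p(77)=10619863, p(78)=12132164, p(79)=13848650, p(80)=15796476, p(81)=18004327, p(82)=20506255, p(83)=23338469, p(84)=26543660, p(85)=30167357, p(86)=34262962, p(87)=38887673, p(88)=44108109, p(89)=49995925, p(90)=56634173, p(91)=64112359, p(92)=72533807, p(93)=82010177, p(94)=92669720, p(95)=104651419, p(96)=118114304, p(97)=133230930, p(98)=150198136, p(99)=169229875, p(100)=190569292, p(101)=214481126, p(102)=241265379, p(103)=271248950, p(104)=304801365, p(105)=342325709, p(106)=384276336, p(107)=431149389, p(108)=483502844, p(109)=541946240, p(110)=607163746, p(111)=679903203, p(112)=761002156, p(113)=851376628, p(114)=952050665, p(115)=1064144451, p(116)=1188908248, p(117)=1327710076, p(118)=1482074143, p(119)=1653668665, p(120)=1844349560, p(121)=2056148051, p(122)=2291320912, p(123)=2552338241, p(124)=2841940500, p(125)=3163127352, p(126)=3519222692, p(127)=3913864295, p(128)=4351078600, p(129)=4835271870, p(130)=5371315400, p(131)=5964539504, p(132)=6620830889, p(133)=7346629512, p(134)=8149040695, p(135)=9035836076, p(136)=10015581680, p(137)=11097645016, p(138)=12292341831, p(139)=13610949895, p(140)=15065878135, p(141)=16670689208, p(142)=18440293320, p(143)=20390982757, p(144)=22540654445, p(145)=24908858009, p(146)=27517052599, p(147)=30388671978, p(148)=33549419497, p(149)=37027355200, p(150)=40853235313, p(151)=45060624582, p(152)=49686288421, p(153)=54770336324, p(154)=60356673280, p(155)=66493182097, p(156)=73232243759, p(157)=80630964769, p(158)=88751778802, p(159)=97662728555, p(160)=107438159466, p(161)=118159068427, p(162)=129913904637, p(163)=142798995930, p(164)=156919475295, p(165)=172389800255, p(166)=189334822579, p(167)=207890420102, p(168)=228204732751, p(169)=250438925115.
Final step: p(170) = p(169) + p(168) - p(165) - p(163) + p(158) + p(155) - p(148) - p(144) + p(135) + p(130) - p(119) - p(113) + p(100) + p(93) - p(78) - p(70) + p(53) + p(44) - p(25) - p(15)
= 250438925115 + 228204732751 - 172389800255 - 142798995930 + 88751778802 + 66493182097 - 33549419497 - 22540654445 + 9035836076 + 5371315400 - 1653668665 - 851376628 + 190569292 + 82010177 - 12132164 - 4087968 + 329931 + 75175 - 1958 - 176
= 274768617130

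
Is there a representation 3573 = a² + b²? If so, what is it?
18² + 57² (a=18, b=57)

Factorization: 3573 = 3^2 × 397
By Fermat: n is sum of two squares iff every prime p ≡ 3 (mod 4) appears to even power.
All primes ≡ 3 (mod 4) appear to even power.
Search a = 0, 1, 2, … for 3573 - a² a perfect square: first hit at a = 18: 3573 - 324 = 3249 = 57².
3573 = 18² + 57² = 324 + 3249 ✓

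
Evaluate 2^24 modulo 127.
8

Repeated squaring. Binary of 24 = 11000.
2^1 ≡ 2 (mod 127); 2^2 ≡ 4 (mod 127); 2^4 ≡ 16 (mod 127); 2^8 ≡ 2 (mod 127); 2^16 ≡ 4 (mod 127)
2^24 = 2^8 × 2^16 ≡ 8 (mod 127)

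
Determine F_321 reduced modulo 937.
387

Matrix identity: Q^n = [[F_(n+1), F_n], [F_n, F_(n-1)]] with Q = [[1,1],[1,0]].
n = 321 = 101000001₂. Square-and-multiply, entries mod 937:
Q^1 = [[1,1],[1,0]]
Q^2 = (Q^1)² = [[2,1],[1,1]]
Q^5 = (Q^2)²·Q = [[8,5],[5,3]]
Q^10 = (Q^5)² = [[89,55],[55,34]]
Q^20 = (Q^10)² = [[639,206],[206,433]]
Q^40 = (Q^20)² = [[60,637],[637,360]]
Q^80 = (Q^40)² = [[837,495],[495,342]]
Q^160 = (Q^80)² = [[161,791],[791,307]]
Q^321 = (Q^160)²·Q = [[460,387],[387,73]]
F_321 mod 937 = Q^321[0][1] = 387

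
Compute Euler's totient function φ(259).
216

259 = 7 × 37
φ(n) = n × ∏(1 - 1/p) for each prime p dividing n
φ(259) = 259 × (1 - 1/7) × (1 - 1/37) = 216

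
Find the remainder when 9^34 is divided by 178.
139

Repeated squaring. Binary of 34 = 100010.
9^1 ≡ 9 (mod 178); 9^2 ≡ 81 (mod 178); 9^4 ≡ 153 (mod 178); 9^8 ≡ 91 (mod 178); 9^16 ≡ 93 (mod 178); 9^32 ≡ 105 (mod 178)
9^34 = 9^2 × 9^32 ≡ 139 (mod 178)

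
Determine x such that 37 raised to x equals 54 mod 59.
27

Baby-step giant-step with step n = ⌈√59⌉ = 8.
Baby steps 37^j mod 59 (j:value) for j=0..7: 0:1, 1:37, 2:12, 3:31, 4:26, 5:18, 6:17, 7:39.
Giant-step multiplier: 37^(-8) ≡ 37^(58-8) = 37^50 ≡ 35 (mod 59).
Giant steps γ_i = 54·35^i mod 59: γ_0=54, γ_1=2, γ_2=11, γ_3=31 (in table at j=3).
x = i·n + j = 3·8 + 3 = 27.
Check: 37^27 ≡ 54 (mod 59).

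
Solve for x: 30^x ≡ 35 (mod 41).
27

Baby-step giant-step with step n = ⌈√41⌉ = 7.
Baby steps 30^j mod 41 (j:value) for j=0..6: 0:1, 1:30, 2:39, 3:22, 4:4, 5:38, 6:33.
Giant-step multiplier: 30^(-7) ≡ 30^(40-7) = 30^33 ≡ 7 (mod 41).
Giant steps γ_i = 35·7^i mod 41: γ_0=35, γ_1=40, γ_2=34, γ_3=33 (in table at j=6).
x = i·n + j = 3·7 + 6 = 27.
Check: 30^27 ≡ 35 (mod 41).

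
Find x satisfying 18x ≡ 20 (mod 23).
x ≡ 19 (mod 23)

gcd(18, 23) = 1, which divides 20, so solutions exist.
Find 18^(-1) mod 23 by the extended Euclidean algorithm:
23 = 1 × 18 + 5  ⟹  5 = (1)·23 + (-1)·18
18 = 3 × 5 + 3  ⟹  3 = (-3)·23 + (4)·18
5 = 1 × 3 + 2  ⟹  2 = (4)·23 + (-5)·18
3 = 1 × 2 + 1  ⟹  1 = (-7)·23 + (9)·18
So (9)·18 ≡ 1 (mod 23), i.e. 18^(-1) ≡ 9 (mod 23).
x ≡ 9 × 20 = 180 ≡ 19 (mod 23).
Check: 18 × 19 = 342 ≡ 20 (mod 23).
Unique solution: x ≡ 19 (mod 23)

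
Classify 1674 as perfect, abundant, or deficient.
abundant

Proper divisors of 1674: sum = 1 + 2 + 3 + 6 + 9 + 18 + 27 + 31 + 54 + 62 + 93 + 186 + 279 + 558 + 837 = 2166
Since 2166 > 1674, 1674 is abundant.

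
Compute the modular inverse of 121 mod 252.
25

gcd(121, 252) = 1, so the inverse exists.
Extended Euclidean algorithm on (252, 121):
252 = 2 × 121 + 10  ⟹  10 = (1)·252 + (-2)·121
121 = 12 × 10 + 1  ⟹  1 = (-12)·252 + (25)·121
So (25)·121 ≡ 1 (mod 252), i.e. 121^(-1) ≡ 25 (mod 252).
Check: 121 × 25 = 3025 ≡ 1 (mod 252)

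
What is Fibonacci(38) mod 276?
221

Matrix identity: Q^n = [[F_(n+1), F_n], [F_n, F_(n-1)]] with Q = [[1,1],[1,0]].
n = 38 = 100110₂. Square-and-multiply, entries mod 276:
Q^1 = [[1,1],[1,0]]
Q^2 = (Q^1)² = [[2,1],[1,1]]
Q^4 = (Q^2)² = [[5,3],[3,2]]
Q^9 = (Q^4)²·Q = [[55,34],[34,21]]
Q^19 = (Q^9)²·Q = [[141,41],[41,100]]
Q^38 = (Q^19)² = [[34,221],[221,89]]
F_38 mod 276 = Q^38[0][1] = 221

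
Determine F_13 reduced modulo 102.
29

Matrix identity: Q^n = [[F_(n+1), F_n], [F_n, F_(n-1)]] with Q = [[1,1],[1,0]].
n = 13 = 1101₂. Square-and-multiply, entries mod 102:
Q^1 = [[1,1],[1,0]]
Q^3 = (Q^1)²·Q = [[3,2],[2,1]]
Q^6 = (Q^3)² = [[13,8],[8,5]]
Q^13 = (Q^6)²·Q = [[71,29],[29,42]]
F_13 mod 102 = Q^13[0][1] = 29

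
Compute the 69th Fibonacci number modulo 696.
146

Matrix identity: Q^n = [[F_(n+1), F_n], [F_n, F_(n-1)]] with Q = [[1,1],[1,0]].
n = 69 = 1000101₂. Square-and-multiply, entries mod 696:
Q^1 = [[1,1],[1,0]]
Q^2 = (Q^1)² = [[2,1],[1,1]]
Q^4 = (Q^2)² = [[5,3],[3,2]]
Q^8 = (Q^4)² = [[34,21],[21,13]]
Q^17 = (Q^8)²·Q = [[496,205],[205,291]]
Q^34 = (Q^17)² = [[593,559],[559,34]]
Q^69 = (Q^34)²·Q = [[551,146],[146,405]]
F_69 mod 696 = Q^69[0][1] = 146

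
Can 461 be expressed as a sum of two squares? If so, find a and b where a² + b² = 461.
10² + 19² (a=10, b=19)

Factorization: 461 = 461
By Fermat: n is sum of two squares iff every prime p ≡ 3 (mod 4) appears to even power.
All primes ≡ 3 (mod 4) appear to even power.
Search a = 0, 1, 2, … for 461 - a² a perfect square: first hit at a = 10: 461 - 100 = 361 = 19².
461 = 10² + 19² = 100 + 361 ✓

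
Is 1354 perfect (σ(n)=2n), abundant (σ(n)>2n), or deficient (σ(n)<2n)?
deficient

Proper divisors of 1354: sum = 1 + 2 + 677 = 680
Since 680 < 1354, 1354 is deficient.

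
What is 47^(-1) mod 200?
183

gcd(47, 200) = 1, so the inverse exists.
Extended Euclidean algorithm on (200, 47):
200 = 4 × 47 + 12  ⟹  12 = (1)·200 + (-4)·47
47 = 3 × 12 + 11  ⟹  11 = (-3)·200 + (13)·47
12 = 1 × 11 + 1  ⟹  1 = (4)·200 + (-17)·47
So (-17)·47 ≡ 1 (mod 200), i.e. 47^(-1) ≡ -17 ≡ 183 (mod 200).
Check: 47 × 183 = 8601 ≡ 1 (mod 200)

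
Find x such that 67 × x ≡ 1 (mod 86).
9

gcd(67, 86) = 1, so the inverse exists.
Extended Euclidean algorithm on (86, 67):
86 = 1 × 67 + 19  ⟹  19 = (1)·86 + (-1)·67
67 = 3 × 19 + 10  ⟹  10 = (-3)·86 + (4)·67
19 = 1 × 10 + 9  ⟹  9 = (4)·86 + (-5)·67
10 = 1 × 9 + 1  ⟹  1 = (-7)·86 + (9)·67
So (9)·67 ≡ 1 (mod 86), i.e. 67^(-1) ≡ 9 (mod 86).
Check: 67 × 9 = 603 ≡ 1 (mod 86)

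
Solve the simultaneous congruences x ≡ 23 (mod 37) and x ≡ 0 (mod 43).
430

Using Chinese Remainder Theorem:
M = 37 × 43 = 1591
M1 = 43, M2 = 37
y1 = 43^(-1) mod 37 = 31
y2 = 37^(-1) mod 43 = 7
x = (23×43×31 + 0×37×7) mod 1591 = 430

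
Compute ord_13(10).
6

13 is prime, so ord(10) divides φ(13) = 12.
Divisors of 12: 1, 2, 3, 4, 6, 12.
Repeated squaring: 10^1 ≡ 10, 10^2 ≡ 9, 10^4 ≡ 3, 10^8 ≡ 9 (mod 13).
Test 10^d mod 13 for each divisor d in increasing order:
10^1 ≡ 10
10^2 ≡ 9
10^3 = 10^2·10^1 ≡ 12
10^4 ≡ 3
10^6 = 10^4·10^2 ≡ 1  ← first divisor giving 1
The order is 6.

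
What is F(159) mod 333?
124

Matrix identity: Q^n = [[F_(n+1), F_n], [F_n, F_(n-1)]] with Q = [[1,1],[1,0]].
n = 159 = 10011111₂. Square-and-multiply, entries mod 333:
Q^1 = [[1,1],[1,0]]
Q^2 = (Q^1)² = [[2,1],[1,1]]
Q^4 = (Q^2)² = [[5,3],[3,2]]
Q^9 = (Q^4)²·Q = [[55,34],[34,21]]
Q^19 = (Q^9)²·Q = [[105,185],[185,253]]
Q^39 = (Q^19)²·Q = [[258,295],[295,296]]
Q^79 = (Q^39)²·Q = [[3,76],[76,260]]
Q^159 = (Q^79)²·Q = [[132,124],[124,8]]
F_159 mod 333 = Q^159[0][1] = 124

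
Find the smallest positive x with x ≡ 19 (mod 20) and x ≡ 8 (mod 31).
39

Using Chinese Remainder Theorem:
M = 20 × 31 = 620
M1 = 31, M2 = 20
y1 = 31^(-1) mod 20 = 11
y2 = 20^(-1) mod 31 = 14
x = (19×31×11 + 8×20×14) mod 620 = 39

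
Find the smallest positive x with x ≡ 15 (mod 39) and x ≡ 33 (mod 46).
171

Using Chinese Remainder Theorem:
M = 39 × 46 = 1794
M1 = 46, M2 = 39
y1 = 46^(-1) mod 39 = 28
y2 = 39^(-1) mod 46 = 13
x = (15×46×28 + 33×39×13) mod 1794 = 171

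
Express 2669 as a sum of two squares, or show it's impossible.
13² + 50² (a=13, b=50)

Factorization: 2669 = 17 × 157
By Fermat: n is sum of two squares iff every prime p ≡ 3 (mod 4) appears to even power.
All primes ≡ 3 (mod 4) appear to even power.
Search a = 0, 1, 2, … for 2669 - a² a perfect square: first hit at a = 13: 2669 - 169 = 2500 = 50².
2669 = 13² + 50² = 169 + 2500 ✓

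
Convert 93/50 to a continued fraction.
[1; 1, 6, 7]

Euclidean algorithm steps:
93 = 1 × 50 + 43
50 = 1 × 43 + 7
43 = 6 × 7 + 1
7 = 7 × 1 + 0
Continued fraction: [1; 1, 6, 7]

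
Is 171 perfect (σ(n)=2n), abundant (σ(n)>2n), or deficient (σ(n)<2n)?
deficient

Proper divisors of 171: sum = 1 + 3 + 9 + 19 + 57 = 89
Since 89 < 171, 171 is deficient.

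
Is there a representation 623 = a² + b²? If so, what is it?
Not possible

Factorization: 623 = 7 × 89
By Fermat: n is sum of two squares iff every prime p ≡ 3 (mod 4) appears to even power.
Prime(s) ≡ 3 (mod 4) with odd exponent: [(7, 1)]
Therefore 623 cannot be expressed as a² + b².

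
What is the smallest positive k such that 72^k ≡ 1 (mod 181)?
36

181 is prime, so ord(72) divides φ(181) = 180.
Divisors of 180: 1, 2, 3, 4, 5, 6, 9, 10, 12, 15, 18, 20, 30, 36, 45, 60, 90, 180.
Repeated squaring: 72^1 ≡ 72, 72^2 ≡ 116, 72^4 ≡ 62, 72^8 ≡ 43, 72^16 ≡ 39, 72^32 ≡ 73, 72^64 ≡ 80, 72^128 ≡ 65 (mod 181).
Test 72^d mod 181 for each divisor d in increasing order:
72^1 ≡ 72
72^2 ≡ 116
72^3 = 72^2·72^1 ≡ 26
72^4 ≡ 62
72^5 = 72^4·72^1 ≡ 120
72^6 = 72^4·72^2 ≡ 133
72^9 = 72^8·72^1 ≡ 19
72^10 = 72^8·72^2 ≡ 101
72^12 = 72^8·72^4 ≡ 132
72^15 = 72^8·72^4·72^2·72^1 ≡ 174
72^18 = 72^16·72^2 ≡ 180
72^20 = 72^16·72^4 ≡ 65
72^30 = 72^16·72^8·72^4·72^2 ≡ 49
72^36 = 72^32·72^4 ≡ 1  ← first divisor giving 1
The order is 36.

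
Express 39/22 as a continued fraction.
[1; 1, 3, 2, 2]

Euclidean algorithm steps:
39 = 1 × 22 + 17
22 = 1 × 17 + 5
17 = 3 × 5 + 2
5 = 2 × 2 + 1
2 = 2 × 1 + 0
Continued fraction: [1; 1, 3, 2, 2]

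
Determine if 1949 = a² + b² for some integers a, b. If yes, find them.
10² + 43² (a=10, b=43)

Factorization: 1949 = 1949
By Fermat: n is sum of two squares iff every prime p ≡ 3 (mod 4) appears to even power.
All primes ≡ 3 (mod 4) appear to even power.
Search a = 0, 1, 2, … for 1949 - a² a perfect square: first hit at a = 10: 1949 - 100 = 1849 = 43².
1949 = 10² + 43² = 100 + 1849 ✓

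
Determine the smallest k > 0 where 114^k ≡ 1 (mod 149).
37

149 is prime, so ord(114) divides φ(149) = 148.
Divisors of 148: 1, 2, 4, 37, 74, 148.
Repeated squaring: 114^1 ≡ 114, 114^2 ≡ 33, 114^4 ≡ 46, 114^8 ≡ 30, 114^16 ≡ 6, 114^32 ≡ 36, 114^64 ≡ 104, 114^128 ≡ 88 (mod 149).
Test 114^d mod 149 for each divisor d in increasing order:
114^1 ≡ 114
114^2 ≡ 33
114^4 ≡ 46
114^37 = 114^32·114^4·114^1 ≡ 1  ← first divisor giving 1
The order is 37.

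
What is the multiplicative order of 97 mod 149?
148

149 is prime, so ord(97) divides φ(149) = 148.
Divisors of 148: 1, 2, 4, 37, 74, 148.
Repeated squaring: 97^1 ≡ 97, 97^2 ≡ 22, 97^4 ≡ 37, 97^8 ≡ 28, 97^16 ≡ 39, 97^32 ≡ 31, 97^64 ≡ 67, 97^128 ≡ 19 (mod 149).
Test 97^d mod 149 for each divisor d in increasing order:
97^1 ≡ 97
97^2 ≡ 22
97^4 ≡ 37
97^37 = 97^32·97^4·97^1 ≡ 105
97^74 = 97^64·97^8·97^2 ≡ 148
97^148 = 97^128·97^16·97^4 ≡ 1  ← first divisor giving 1
The order is 148.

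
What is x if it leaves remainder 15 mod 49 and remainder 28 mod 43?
1877

Using Chinese Remainder Theorem:
M = 49 × 43 = 2107
M1 = 43, M2 = 49
y1 = 43^(-1) mod 49 = 8
y2 = 49^(-1) mod 43 = 36
x = (15×43×8 + 28×49×36) mod 2107 = 1877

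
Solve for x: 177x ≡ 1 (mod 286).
265

gcd(177, 286) = 1, so the inverse exists.
Extended Euclidean algorithm on (286, 177):
286 = 1 × 177 + 109  ⟹  109 = (1)·286 + (-1)·177
177 = 1 × 109 + 68  ⟹  68 = (-1)·286 + (2)·177
109 = 1 × 68 + 41  ⟹  41 = (2)·286 + (-3)·177
68 = 1 × 41 + 27  ⟹  27 = (-3)·286 + (5)·177
41 = 1 × 27 + 14  ⟹  14 = (5)·286 + (-8)·177
27 = 1 × 14 + 13  ⟹  13 = (-8)·286 + (13)·177
14 = 1 × 13 + 1  ⟹  1 = (13)·286 + (-21)·177
So (-21)·177 ≡ 1 (mod 286), i.e. 177^(-1) ≡ -21 ≡ 265 (mod 286).
Check: 177 × 265 = 46905 ≡ 1 (mod 286)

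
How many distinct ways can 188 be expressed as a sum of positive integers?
1398341745571

p(n) counts ways to write n as a sum of positive integers (order ignored).
Euler's pentagonal recurrence: p(k) = p(k-1) + p(k-2) - p(k-5) - p(k-7) + p(k-12) + p(k-15) - ... (offsets j(3j∓1)/2, signs ++--, p(0)=1, p(<0)=0).
DP table for k = 0..187: p(0)=1, p(1)=1, p(2)=2, p(3)=3, p(4)=5, p(5)=7, p(6)=11, p(7)=15, p(8)=22, p(9)=30, p(10)=42, p(11)=56, p(12)=77, p(13)=101, p(14)=135, p(15)=176, p(16)=231, p(17)=297, p(18)=385, p(19)=490, p(20)=627, p(21)=792, p(22)=1002, p(23)=1255, p(24)=1575, p(25)=1958, p(26)=2436, p(27)=3010, p(28)=3718, p(29)=4565, p(30)=5604, p(31)=6842, p(32)=8349, p(33)=10143, p(34)=12310, p(35)=14883, p(36)=17977, p(37)=21637, p(38)=26015, p(39)=31185, p(40)=37338, p(41)=44583, p(42)=53174, p(43)=63261, p(44)=75175, p(45)=89134, p(46)=105558, p(47)=124754, p(48)=147273, p(49)=173525, p(50)=204226, p(51)=239943, p(52)=281589, p(53)=329931, p(54)=386155, p(55)=451276, p(56)=526823, p(57)=614154, p(58)=715220, p(59)=831820, p(60)=966467, p(61)=1121505, p(62)=1300156, p(63)=1505499, p(64)=1741630, p(65)=2012558, p(66)=2323520, p(67)=2679689, p(68)=3087735, p(69)=3554345, p(70)=4087968, p(71)=4697205, p(72)=5392783, p(73)=6185689, p(74)=7089500, p(75)=8118264, p(76)=9289091, p(77)=10619863, p(78)=12132164, p(79)=13848650, p(80)=15796476, p(81)=18004327, p(82)=20506255, p(83)=23338469, p(84)=26543660, p(85)=30167357, p(86)=34262962, p(87)=38887673, p(88)=44108109, p(89)=49995925, p(90)=56634173, p(91)=64112359, p(92)=72533807, p(93)=82010177, p(94)=92669720, p(95)=104651419, p(96)=118114304, p(97)=133230930, p(98)=150198136, p(99)=169229875, p(100)=190569292, p(101)=214481126, p(102)=241265379, p(103)=271248950, p(104)=304801365, p(105)=342325709, p(106)=384276336, p(107)=431149389, p(108)=483502844, p(109)=541946240, p(110)=607163746, p(111)=679903203, p(112)=761002156, p(113)=851376628, p(114)=952050665, p(115)=1064144451, p(116)=1188908248, p(117)=1327710076, p(118)=1482074143, p(119)=1653668665, p(120)=1844349560, p(121)=2056148051, p(122)=2291320912, p(123)=2552338241, p(124)=2841940500, p(125)=3163127352, p(126)=3519222692, p(127)=3913864295, p(128)=4351078600, p(129)=4835271870, p(130)=5371315400, p(131)=5964539504, p(132)=6620830889, p(133)=7346629512, p(134)=8149040695, p(135)=9035836076, p(136)=10015581680, p(137)=11097645016, p(138)=12292341831, p(139)=13610949895, p(140)=15065878135, p(141)=16670689208, p(142)=18440293320, p(143)=20390982757, p(144)=22540654445, p(145)=24908858009, p(146)=27517052599, p(147)=30388671978, p(148)=33549419497, p(149)=37027355200, p(150)=40853235313, p(151)=45060624582, p(152)=49686288421, p(153)=54770336324, p(154)=60356673280, p(155)=66493182097, p(156)=73232243759, p(157)=80630964769, p(158)=88751778802, p(159)=97662728555, p(160)=107438159466, p(161)=118159068427, p(162)=129913904637, p(163)=142798995930, p(164)=156919475295, p(165)=172389800255, p(166)=189334822579, p(167)=207890420102, p(168)=228204732751, p(169)=250438925115, p(170)=274768617130, p(171)=301384802048, p(172)=330495499613, p(173)=362326859895, p(174)=397125074750, p(175)=435157697830, p(176)=476715857290, p(177)=522115831195, p(178)=571701605655, p(179)=625846753120, p(180)=684957390936, p(181)=749474411781, p(182)=819876908323, p(183)=896684817527, p(184)=980462880430, p(185)=1071823774337, p(186)=1171432692373, p(187)=1280011042268.
Final step: p(188) = p(187) + p(186) - p(183) - p(181) + p(176) + p(173) - p(166) - p(162) + p(153) + p(148) - p(137) - p(131) + p(118) + p(111) - p(96) - p(88) + p(71) + p(62) - p(43) - p(33) + p(12) + p(1)
= 1280011042268 + 1171432692373 - 896684817527 - 749474411781 + 476715857290 + 362326859895 - 189334822579 - 129913904637 + 54770336324 + 33549419497 - 11097645016 - 5964539504 + 1482074143 + 679903203 - 118114304 - 44108109 + 4697205 + 1300156 - 63261 - 10143 + 77 + 1
= 1398341745571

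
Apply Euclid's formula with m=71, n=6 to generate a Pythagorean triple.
(5005, 852, 5077)

Euclid's formula: a = m² - n², b = 2mn, c = m² + n²
m = 71, n = 6
a = 71² - 6² = 5041 - 36 = 5005
b = 2 × 71 × 6 = 852
c = 71² + 6² = 5041 + 36 = 5077
Verification: 5005² + 852² = 25050025 + 725904 = 25775929 = 5077² ✓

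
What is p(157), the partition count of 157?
80630964769

p(n) counts ways to write n as a sum of positive integers (order ignored).
Euler's pentagonal recurrence: p(k) = p(k-1) + p(k-2) - p(k-5) - p(k-7) + p(k-12) + p(k-15) - ... (offsets j(3j∓1)/2, signs ++--, p(0)=1, p(<0)=0).
DP table for k = 0..156: p(0)=1, p(1)=1, p(2)=2, p(3)=3, p(4)=5, p(5)=7, p(6)=11, p(7)=15, p(8)=22, p(9)=30, p(10)=42, p(11)=56, p(12)=77, p(13)=101, p(14)=135, p(15)=176, p(16)=231, p(17)=297, p(18)=385, p(19)=490, p(20)=627, p(21)=792, p(22)=1002, p(23)=1255, p(24)=1575, p(25)=1958, p(26)=2436, p(27)=3010, p(28)=3718, p(29)=4565, p(30)=5604, p(31)=6842, p(32)=8349, p(33)=10143, p(34)=12310, p(35)=14883, p(36)=17977, p(37)=21637, p(38)=26015, p(39)=31185, p(40)=37338, p(41)=44583, p(42)=53174, p(43)=63261, p(44)=75175, p(45)=89134, p(46)=105558, p(47)=124754, p(48)=147273, p(49)=173525, p(50)=204226, p(51)=239943, p(52)=281589, p(53)=329931, p(54)=386155, p(55)=451276, p(56)=526823, p(57)=614154, p(58)=715220, p(59)=831820, p(60)=966467, p(61)=1121505, p(62)=1300156, p(63)=1505499, p(64)=1741630, p(65)=2012558, p(66)=2323520, p(67)=2679689, p(68)=3087735, p(69)=3554345, p(70)=4087968, p(71)=4697205, p(72)=5392783, p(73)=6185689, p(74)=7089500, p(75)=8118264, p(76)=9289091, p(77)=10619863, p(78)=12132164, p(79)=13848650, p(80)=15796476, p(81)=18004327, p(82)=20506255, p(83)=23338469, p(84)=26543660, p(85)=30167357, p(86)=34262962, p(87)=38887673, p(88)=44108109, p(89)=49995925, p(90)=56634173, p(91)=64112359, p(92)=72533807, p(93)=82010177, p(94)=92669720, p(95)=104651419, p(96)=118114304, p(97)=133230930, p(98)=150198136, p(99)=169229875, p(100)=190569292, p(101)=214481126, p(102)=241265379, p(103)=271248950, p(104)=304801365, p(105)=342325709, p(106)=384276336, p(107)=431149389, p(108)=483502844, p(109)=541946240, p(110)=607163746, p(111)=679903203, p(112)=761002156, p(113)=851376628, p(114)=952050665, p(115)=1064144451, p(116)=1188908248, p(117)=1327710076, p(118)=1482074143, p(119)=1653668665, p(120)=1844349560, p(121)=2056148051, p(122)=2291320912, p(123)=2552338241, p(124)=2841940500, p(125)=3163127352, p(126)=3519222692, p(127)=3913864295, p(128)=4351078600, p(129)=4835271870, p(130)=5371315400, p(131)=5964539504, p(132)=6620830889, p(133)=7346629512, p(134)=8149040695, p(135)=9035836076, p(136)=10015581680, p(137)=11097645016, p(138)=12292341831, p(139)=13610949895, p(140)=15065878135, p(141)=16670689208, p(142)=18440293320, p(143)=20390982757, p(144)=22540654445, p(145)=24908858009, p(146)=27517052599, p(147)=30388671978, p(148)=33549419497, p(149)=37027355200, p(150)=40853235313, p(151)=45060624582, p(152)=49686288421, p(153)=54770336324, p(154)=60356673280, p(155)=66493182097, p(156)=73232243759.
Final step: p(157) = p(156) + p(155) - p(152) - p(150) + p(145) + p(142) - p(135) - p(131) + p(122) + p(117) - p(106) - p(100) + p(87) + p(80) - p(65) - p(57) + p(40) + p(31) - p(12) - p(2)
= 73232243759 + 66493182097 - 49686288421 - 40853235313 + 24908858009 + 18440293320 - 9035836076 - 5964539504 + 2291320912 + 1327710076 - 384276336 - 190569292 + 38887673 + 15796476 - 2012558 - 614154 + 37338 + 6842 - 77 - 2
= 80630964769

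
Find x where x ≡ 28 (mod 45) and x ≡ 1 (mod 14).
253

Using Chinese Remainder Theorem:
M = 45 × 14 = 630
M1 = 14, M2 = 45
y1 = 14^(-1) mod 45 = 29
y2 = 45^(-1) mod 14 = 5
x = (28×14×29 + 1×45×5) mod 630 = 253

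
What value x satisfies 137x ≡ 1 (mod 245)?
93

gcd(137, 245) = 1, so the inverse exists.
Extended Euclidean algorithm on (245, 137):
245 = 1 × 137 + 108  ⟹  108 = (1)·245 + (-1)·137
137 = 1 × 108 + 29  ⟹  29 = (-1)·245 + (2)·137
108 = 3 × 29 + 21  ⟹  21 = (4)·245 + (-7)·137
29 = 1 × 21 + 8  ⟹  8 = (-5)·245 + (9)·137
21 = 2 × 8 + 5  ⟹  5 = (14)·245 + (-25)·137
8 = 1 × 5 + 3  ⟹  3 = (-19)·245 + (34)·137
5 = 1 × 3 + 2  ⟹  2 = (33)·245 + (-59)·137
3 = 1 × 2 + 1  ⟹  1 = (-52)·245 + (93)·137
So (93)·137 ≡ 1 (mod 245), i.e. 137^(-1) ≡ 93 (mod 245).
Check: 137 × 93 = 12741 ≡ 1 (mod 245)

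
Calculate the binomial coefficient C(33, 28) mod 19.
7

Using Lucas' theorem:
Write n=33 and k=28 in base 19:
n in base 19: [1, 14]
k in base 19: [1, 9]
C(33,28) mod 19 = ∏ C(n_i, k_i) mod 19
Digit binomials (mod 19): C(1,1) = 1; C(14,9) = 2002 ≡ 7
Product: 1 × 7 = 7 ≡ 7 (mod 19)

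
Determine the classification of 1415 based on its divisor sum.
deficient

Proper divisors of 1415: sum = 1 + 5 + 283 = 289
Since 289 < 1415, 1415 is deficient.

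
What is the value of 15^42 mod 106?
89

Repeated squaring. Binary of 42 = 101010.
15^1 ≡ 15 (mod 106); 15^2 ≡ 13 (mod 106); 15^4 ≡ 63 (mod 106); 15^8 ≡ 47 (mod 106); 15^16 ≡ 89 (mod 106); 15^32 ≡ 77 (mod 106)
15^42 = 15^2 × 15^8 × 15^32 ≡ 89 (mod 106)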